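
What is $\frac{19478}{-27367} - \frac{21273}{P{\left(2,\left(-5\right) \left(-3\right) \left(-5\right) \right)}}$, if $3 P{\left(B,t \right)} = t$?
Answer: $\frac{581691241}{684175} \approx 850.21$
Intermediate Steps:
$P{\left(B,t \right)} = \frac{t}{3}$
$\frac{19478}{-27367} - \frac{21273}{P{\left(2,\left(-5\right) \left(-3\right) \left(-5\right) \right)}} = \frac{19478}{-27367} - \frac{21273}{\frac{1}{3} \left(-5\right) \left(-3\right) \left(-5\right)} = 19478 \left(- \frac{1}{27367}\right) - \frac{21273}{\frac{1}{3} \cdot 15 \left(-5\right)} = - \frac{19478}{27367} - \frac{21273}{\frac{1}{3} \left(-75\right)} = - \frac{19478}{27367} - \frac{21273}{-25} = - \frac{19478}{27367} - - \frac{21273}{25} = - \frac{19478}{27367} + \frac{21273}{25} = \frac{581691241}{684175}$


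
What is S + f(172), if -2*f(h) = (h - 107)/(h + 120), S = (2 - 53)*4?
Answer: -119201/584 ≈ -204.11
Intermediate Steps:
S = -204 (S = -51*4 = -204)
f(h) = -(-107 + h)/(2*(120 + h)) (f(h) = -(h - 107)/(2*(h + 120)) = -(-107 + h)/(2*(120 + h)))
S + f(172) = -204 + (107 - 1*172)/(2*(120 + 172)) = -204 + (½)*(107 - 172)/292 = -204 + (½)*(1/292)*(-65) = -204 - 65/584 = -119201/584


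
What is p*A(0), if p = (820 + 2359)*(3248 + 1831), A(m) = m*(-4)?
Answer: 0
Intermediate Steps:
A(m) = -4*m
p = 16146141 (p = 3179*5079 = 16146141)
p*A(0) = 16146141*(-4*0) = 16146141*0 = 0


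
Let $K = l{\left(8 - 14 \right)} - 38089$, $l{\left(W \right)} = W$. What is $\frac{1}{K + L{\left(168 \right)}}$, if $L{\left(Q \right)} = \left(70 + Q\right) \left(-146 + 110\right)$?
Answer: $- \frac{1}{46663} \approx -2.143 \cdot 10^{-5}$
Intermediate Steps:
$L{\left(Q \right)} = -2520 - 36 Q$ ($L{\left(Q \right)} = \left(70 + Q\right) \left(-36\right) = -2520 - 36 Q$)
$K = -38095$ ($K = \left(8 - 14\right) - 38089 = -6 - 38089 = -38095$)
$\frac{1}{K + L{\left(168 \right)}} = \frac{1}{-38095 - 8568} = \frac{1}{-46663} = - \frac{1}{46663}$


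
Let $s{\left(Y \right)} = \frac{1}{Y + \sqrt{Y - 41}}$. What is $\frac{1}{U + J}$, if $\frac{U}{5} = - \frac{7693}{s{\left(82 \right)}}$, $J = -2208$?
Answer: $- \frac{3156338}{9901807765019} + \frac{38465 \sqrt{41}}{9901807765019} \approx -2.9389 \cdot 10^{-7}$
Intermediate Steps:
$s{\left(Y \right)} = \frac{1}{Y + \sqrt{-41 + Y}}$
$U = -3154130 - 38465 \sqrt{41}$ ($U = 5 \left(- \frac{7693}{\frac{1}{82 + \sqrt{-41 + 82}}}\right) = 5 \left(- \frac{7693}{\frac{1}{82 + \sqrt{41}}}\right) = 5 \left(- 7693 \left(82 + \sqrt{41}\right)\right) = 5 \left(-630826 - 7693 \sqrt{41}\right) = -3154130 - 38465 \sqrt{41} \approx -3.4004 \cdot 10^{6}$)
$\frac{1}{U + J} = \frac{1}{\left(-3154130 - 38465 \sqrt{41}\right) - 2208} = \frac{1}{-3156338 - 38465 \sqrt{41}}$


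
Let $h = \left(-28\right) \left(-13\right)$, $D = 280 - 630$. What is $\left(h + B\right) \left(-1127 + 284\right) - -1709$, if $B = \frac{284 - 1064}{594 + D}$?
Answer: $- \frac{18449338}{61} \approx -3.0245 \cdot 10^{5}$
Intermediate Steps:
$D = -350$
$h = 364$
$B = - \frac{195}{61}$ ($B = \frac{284 - 1064}{594 - 350} = - \frac{780}{244} = \left(-780\right) \frac{1}{244} = - \frac{195}{61} \approx -3.1967$)
$\left(h + B\right) \left(-1127 + 284\right) - -1709 = \left(364 - \frac{195}{61}\right) \left(-1127 + 284\right) - -1709 = \frac{22009}{61} \left(-843\right) + 1709 = - \frac{18553587}{61} + 1709 = - \frac{18449338}{61}$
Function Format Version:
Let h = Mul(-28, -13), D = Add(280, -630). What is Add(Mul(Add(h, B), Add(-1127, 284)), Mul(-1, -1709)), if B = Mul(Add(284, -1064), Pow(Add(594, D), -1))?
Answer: Rational(-18449338, 61) ≈ -3.0245e+5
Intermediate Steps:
D = -350
h = 364
B = Rational(-195, 61) (B = Mul(Add(284, -1064), Pow(Add(594, -350), -1)) = Mul(-780, Pow(244, -1)) = Mul(-780, Rational(1, 244)) = Rational(-195, 61) ≈ -3.1967)
Add(Mul(Add(h, B), Add(-1127, 284)), Mul(-1, -1709)) = Add(Mul(Add(364, Rational(-195, 61)), Add(-1127, 284)), Mul(-1, -1709)) = Add(Mul(Rational(22009, 61), -843), 1709) = Add(Rational(-18553587, 61), 1709) = Rational(-18449338, 61)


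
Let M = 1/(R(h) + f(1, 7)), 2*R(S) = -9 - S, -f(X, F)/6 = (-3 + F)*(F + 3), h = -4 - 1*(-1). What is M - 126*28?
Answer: -857305/243 ≈ -3528.0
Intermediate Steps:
h = -3 (h = -4 + 1 = -3)
f(X, F) = -6*(-3 + F)*(3 + F) (f(X, F) = -6*(-3 + F)*(F + 3) = -6*(-3 + F)*(3 + F))
R(S) = -9/2 - S/2 (R(S) = (-9 - S)/2 = -9/2 - S/2)
M = -1/243 (M = 1/((-9/2 - 1/2*(-3)) + (54 - 6*7**2)) = 1/((-9/2 + 3/2) + (54 - 6*49)) = 1/(-3 + (54 - 294)) = 1/(-3 - 240) = 1/(-243) = -1/243 ≈ -0.0041152)
M - 126*28 = -1/243 - 126*28 = -1/243 - 3528 = -857305/243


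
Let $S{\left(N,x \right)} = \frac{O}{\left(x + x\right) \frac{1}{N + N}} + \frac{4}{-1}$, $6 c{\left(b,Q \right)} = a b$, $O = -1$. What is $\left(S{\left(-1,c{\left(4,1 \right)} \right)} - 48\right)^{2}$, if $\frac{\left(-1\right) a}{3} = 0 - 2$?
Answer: $\frac{42849}{16} \approx 2678.1$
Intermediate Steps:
$a = 6$ ($a = - 3 \left(0 - 2\right) = \left(-3\right) \left(-2\right) = 6$)
$c{\left(b,Q \right)} = b$ ($c{\left(b,Q \right)} = \frac{6 b}{6} = b$)
$S{\left(N,x \right)} = -4 - \frac{N}{x}$ ($S{\left(N,x \right)} = - \frac{1}{\left(x + x\right) \frac{1}{N + N}} + \frac{4}{-1} = - \frac{1}{2 x \frac{1}{2 N}} + 4 \left(-1\right) = - \frac{1}{2 x \frac{1}{2 N}} - 4 = - \frac{1}{x \frac{1}{N}} - 4 = - \frac{N}{x} - 4 = -4 - \frac{N}{x}$)
$\left(S{\left(-1,c{\left(4,1 \right)} \right)} - 48\right)^{2} = \left(\left(-4 - - \frac{1}{4}\right) - 48\right)^{2} = \left(\left(-4 - \left(-1\right) \frac{1}{4}\right) - 48\right)^{2} = \left(\left(-4 + \frac{1}{4}\right) - 48\right)^{2} = \left(- \frac{15}{4} - 48\right)^{2} = \left(- \frac{207}{4}\right)^{2} = \frac{42849}{16}$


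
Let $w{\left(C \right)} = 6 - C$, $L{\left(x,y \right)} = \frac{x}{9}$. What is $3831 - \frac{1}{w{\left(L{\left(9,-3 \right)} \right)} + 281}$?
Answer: $\frac{1095665}{286} \approx 3831.0$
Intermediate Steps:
$L{\left(x,y \right)} = \frac{x}{9}$ ($L{\left(x,y \right)} = x \frac{1}{9} = \frac{x}{9}$)
$3831 - \frac{1}{w{\left(L{\left(9,-3 \right)} \right)} + 281} = 3831 - \frac{1}{\left(6 - \frac{1}{9} \cdot 9\right) + 281} = 3831 - \frac{1}{\left(6 - 1\right) + 281} = 3831 - \frac{1}{5 + 281} = 3831 - \frac{1}{286} = \frac{1095665}{286}$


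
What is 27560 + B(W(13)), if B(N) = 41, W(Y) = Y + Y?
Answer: 27601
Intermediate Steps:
W(Y) = 2*Y
27560 + B(W(13)) = 27560 + 41 = 27601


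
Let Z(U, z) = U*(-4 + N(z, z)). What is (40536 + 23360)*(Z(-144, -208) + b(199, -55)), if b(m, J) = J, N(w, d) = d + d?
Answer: 3860915800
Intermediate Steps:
N(w, d) = 2*d
Z(U, z) = U*(-4 + 2*z)
(40536 + 23360)*(Z(-144, -208) + b(199, -55)) = (40536 + 23360)*(2*(-144)*(-2 - 208) - 55) = 63896*(2*(-144)*(-210) - 55) = 63896*(60480 - 55) = 63896*60425 = 3860915800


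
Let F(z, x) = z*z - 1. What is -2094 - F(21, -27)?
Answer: -2534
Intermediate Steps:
F(z, x) = -1 + z² (F(z, x) = z² - 1 = -1 + z²)
-2094 - F(21, -27) = -2094 - (-1 + 21²) = -2094 - (-1 + 441) = -2094 - 1*440 = -2094 - 440 = -2534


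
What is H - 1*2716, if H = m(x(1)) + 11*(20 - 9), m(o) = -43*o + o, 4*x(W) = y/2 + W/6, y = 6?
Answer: -10513/4 ≈ -2628.3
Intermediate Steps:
x(W) = ¾ + W/24 (x(W) = (6/2 + W/6)/4 = (6*(½) + W*(⅙))/4 = (3 + W/6)/4 = ¾ + W/24)
m(o) = -42*o
H = 351/4 (H = -42*(¾ + (1/24)*1) + 11*(20 - 9) = -42*(¾ + 1/24) + 11*11 = -42*19/24 + 121 = -133/4 + 121 = 351/4 ≈ 87.750)
H - 1*2716 = 351/4 - 1*2716 = 351/4 - 2716 = -10513/4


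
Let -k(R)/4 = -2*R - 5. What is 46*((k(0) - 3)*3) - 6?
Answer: 2340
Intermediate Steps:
k(R) = 20 + 8*R (k(R) = -4*(-2*R - 5) = -4*(-5 - 2*R) = 20 + 8*R)
46*((k(0) - 3)*3) - 6 = 46*(((20 + 8*0) - 3)*3) - 6 = 46*(((20 + 0) - 3)*3) - 6 = 46*((20 - 3)*3) - 6 = 46*(17*3) - 6 = 46*51 - 6 = 2346 - 6 = 2340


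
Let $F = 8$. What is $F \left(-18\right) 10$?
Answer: $-1440$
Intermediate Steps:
$F \left(-18\right) 10 = 8 \left(-18\right) 10 = \left(-144\right) 10 = -1440$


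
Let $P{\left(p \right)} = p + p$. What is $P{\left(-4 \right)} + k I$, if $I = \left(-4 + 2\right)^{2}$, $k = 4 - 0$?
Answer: $8$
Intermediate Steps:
$P{\left(p \right)} = 2 p$
$k = 4$ ($k = 4 + 0 = 4$)
$I = 4$ ($I = \left(-2\right)^{2} = 4$)
$P{\left(-4 \right)} + k I = 2 \left(-4\right) + 4 \cdot 4 = -8 + 16 = 8$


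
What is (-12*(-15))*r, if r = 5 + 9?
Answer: 2520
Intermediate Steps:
r = 14
(-12*(-15))*r = -12*(-15)*14 = 180*14 = 2520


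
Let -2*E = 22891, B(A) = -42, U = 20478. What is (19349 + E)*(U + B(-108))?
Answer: 161515926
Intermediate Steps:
E = -22891/2 (E = -½*22891 = -22891/2 ≈ -11446.)
(19349 + E)*(U + B(-108)) = (19349 - 22891/2)*(20478 - 42) = (15807/2)*20436 = 161515926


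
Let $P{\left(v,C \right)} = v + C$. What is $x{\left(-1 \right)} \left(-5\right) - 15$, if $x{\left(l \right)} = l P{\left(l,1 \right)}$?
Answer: $-15$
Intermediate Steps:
$P{\left(v,C \right)} = C + v$
$x{\left(l \right)} = l \left(1 + l\right)$
$x{\left(-1 \right)} \left(-5\right) - 15 = - (1 - 1) \left(-5\right) - 15 = \left(-1\right) 0 \left(-5\right) - 15 = 0 \left(-5\right) - 15 = 0 - 15 = -15$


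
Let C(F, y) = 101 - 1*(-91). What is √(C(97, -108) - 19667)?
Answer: 5*I*√779 ≈ 139.55*I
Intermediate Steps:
C(F, y) = 192 (C(F, y) = 101 + 91 = 192)
√(C(97, -108) - 19667) = √(192 - 19667) = √(-19475) = 5*I*√779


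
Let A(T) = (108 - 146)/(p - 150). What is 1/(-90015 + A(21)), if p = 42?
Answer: -54/4860791 ≈ -1.1109e-5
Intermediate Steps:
A(T) = 19/54 (A(T) = (108 - 146)/(42 - 150) = -38/(-108) = -38*(-1/108) = 19/54)
1/(-90015 + A(21)) = 1/(-90015 + 19/54) = 1/(-4860791/54) = -54/4860791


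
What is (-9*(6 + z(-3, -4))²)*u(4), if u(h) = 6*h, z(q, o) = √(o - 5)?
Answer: -5832 - 7776*I ≈ -5832.0 - 7776.0*I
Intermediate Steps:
z(q, o) = √(-5 + o)
(-9*(6 + z(-3, -4))²)*u(4) = (-9*(6 + √(-5 - 4))²)*(6*4) = -9*(6 + √(-9))²*24 = -9*(6 + 3*I)²*24 = -216*(6 + 3*I)²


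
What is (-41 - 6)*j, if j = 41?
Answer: -1927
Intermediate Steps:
(-41 - 6)*j = (-41 - 6)*41 = -47*41 = -1927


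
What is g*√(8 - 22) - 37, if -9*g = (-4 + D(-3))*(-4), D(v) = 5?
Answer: -37 + 4*I*√14/9 ≈ -37.0 + 1.663*I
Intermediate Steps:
g = 4/9 (g = -(-4 + 5)*(-4)/9 = -(-4)/9 = -⅑*(-4) = 4/9 ≈ 0.44444)
g*√(8 - 22) - 37 = 4*√(8 - 22)/9 - 37 = 4*√(-14)/9 - 37 = 4*(I*√14)/9 - 37 = 4*I*√14/9 - 37 = -37 + 4*I*√14/9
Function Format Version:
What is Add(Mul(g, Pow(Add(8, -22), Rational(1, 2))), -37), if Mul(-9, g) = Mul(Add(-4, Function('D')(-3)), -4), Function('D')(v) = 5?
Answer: Add(-37, Mul(Rational(4, 9), I, Pow(14, Rational(1, 2)))) ≈ Add(-37.000, Mul(1.6630, I))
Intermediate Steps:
g = Rational(4, 9) (g = Mul(Rational(-1, 9), Mul(Add(-4, 5), -4)) = Mul(Rational(-1, 9), Mul(1, -4)) = Mul(Rational(-1, 9), -4) = Rational(4, 9) ≈ 0.44444)
Add(Mul(g, Pow(Add(8, -22), Rational(1, 2))), -37) = Add(Mul(Rational(4, 9), Pow(Add(8, -22), Rational(1, 2))), -37) = Add(Mul(Rational(4, 9), Pow(-14, Rational(1, 2))), -37) = Add(Mul(Rational(4, 9), Mul(I, Pow(14, Rational(1, 2)))), -37) = Add(Mul(Rational(4, 9), I, Pow(14, Rational(1, 2))), -37) = Add(-37, Mul(Rational(4, 9), I, Pow(14, Rational(1, 2))))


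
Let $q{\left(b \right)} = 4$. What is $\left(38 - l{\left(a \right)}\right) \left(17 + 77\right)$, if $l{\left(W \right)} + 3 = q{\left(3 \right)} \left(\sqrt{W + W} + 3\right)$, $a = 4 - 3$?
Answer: $2726 - 376 \sqrt{2} \approx 2194.3$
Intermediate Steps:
$a = 1$ ($a = 4 - 3 = 1$)
$l{\left(W \right)} = 9 + 4 \sqrt{2} \sqrt{W}$ ($l{\left(W \right)} = -3 + 4 \left(\sqrt{W + W} + 3\right) = -3 + 4 \left(\sqrt{2 W} + 3\right) = -3 + 4 \left(\sqrt{2} \sqrt{W} + 3\right) = -3 + 4 \left(3 + \sqrt{2} \sqrt{W}\right) = -3 + \left(12 + 4 \sqrt{2} \sqrt{W}\right) = 9 + 4 \sqrt{2} \sqrt{W}$)
$\left(38 - l{\left(a \right)}\right) \left(17 + 77\right) = \left(38 - \left(9 + 4 \sqrt{2} \sqrt{1}\right)\right) \left(17 + 77\right) = \left(38 - \left(9 + 4 \sqrt{2} \cdot 1\right)\right) 94 = \left(38 - \left(9 + 4 \sqrt{2}\right)\right) 94 = \left(29 - 4 \sqrt{2}\right) 94 = 2726 - 376 \sqrt{2}$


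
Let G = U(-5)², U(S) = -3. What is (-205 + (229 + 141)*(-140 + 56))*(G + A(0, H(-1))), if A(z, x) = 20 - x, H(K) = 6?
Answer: -719555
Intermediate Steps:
G = 9 (G = (-3)² = 9)
(-205 + (229 + 141)*(-140 + 56))*(G + A(0, H(-1))) = (-205 + (229 + 141)*(-140 + 56))*(9 + (20 - 1*6)) = (-205 + 370*(-84))*(9 + (20 - 6)) = (-205 - 31080)*(9 + 14) = -31285*23 = -719555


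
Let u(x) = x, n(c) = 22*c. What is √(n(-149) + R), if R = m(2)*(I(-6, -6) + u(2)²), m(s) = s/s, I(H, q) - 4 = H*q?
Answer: 7*I*√66 ≈ 56.868*I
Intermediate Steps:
I(H, q) = 4 + H*q
m(s) = 1
R = 44 (R = 1*((4 - 6*(-6)) + 2²) = 1*((4 + 36) + 4) = 1*(40 + 4) = 1*44 = 44)
√(n(-149) + R) = √(22*(-149) + 44) = √(-3278 + 44) = √(-3234) = 7*I*√66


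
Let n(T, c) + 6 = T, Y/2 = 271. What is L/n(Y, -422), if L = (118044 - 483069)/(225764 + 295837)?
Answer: -121675/93192712 ≈ -0.0013056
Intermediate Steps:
Y = 542 (Y = 2*271 = 542)
n(T, c) = -6 + T
L = -121675/173867 (L = -365025/521601 = -365025*1/521601 = -121675/173867 ≈ -0.69982)
L/n(Y, -422) = -121675/(173867*(-6 + 542)) = -121675/173867/536 = -121675/173867*1/536 = -121675/93192712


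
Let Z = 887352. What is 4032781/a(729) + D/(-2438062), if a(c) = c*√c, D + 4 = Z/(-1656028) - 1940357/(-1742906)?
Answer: 644968271976022600452325/3147929533075026208212 ≈ 204.89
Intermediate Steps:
D = -224511139827/65597753122 (D = -4 + (887352/(-1656028) - 1940357/(-1742906)) = -4 + (887352*(-1/1656028) - 1940357*(-1/1742906)) = -4 + (-221838/414007 + 1940357/1742906) = -4 + 37879872661/65597753122 = -224511139827/65597753122 ≈ -3.4225)
a(c) = c^(3/2)
4032781/a(729) + D/(-2438062) = 4032781/(729^(3/2)) - 224511139827/65597753122/(-2438062) = 4032781/19683 - 224511139827/65597753122*(-1/2438062) = 4032781*(1/19683) + 224511139827/159931389172129564 = 4032781/19683 + 224511139827/159931389172129564 = 644968271976022600452325/3147929533075026208212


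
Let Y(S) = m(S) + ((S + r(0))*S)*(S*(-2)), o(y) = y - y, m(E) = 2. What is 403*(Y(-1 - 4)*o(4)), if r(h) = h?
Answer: 0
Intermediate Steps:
o(y) = 0
Y(S) = 2 - 2*S**3 (Y(S) = 2 + ((S + 0)*S)*(S*(-2)) = 2 + (S*S)*(-2*S) = 2 + S**2*(-2*S) = 2 - 2*S**3)
403*(Y(-1 - 4)*o(4)) = 403*((2 - 2*(-1 - 4)**3)*0) = 403*((2 - 2*(-5)**3)*0) = 403*((2 - 2*(-125))*0) = 403*((2 + 250)*0) = 403*(252*0) = 403*0 = 0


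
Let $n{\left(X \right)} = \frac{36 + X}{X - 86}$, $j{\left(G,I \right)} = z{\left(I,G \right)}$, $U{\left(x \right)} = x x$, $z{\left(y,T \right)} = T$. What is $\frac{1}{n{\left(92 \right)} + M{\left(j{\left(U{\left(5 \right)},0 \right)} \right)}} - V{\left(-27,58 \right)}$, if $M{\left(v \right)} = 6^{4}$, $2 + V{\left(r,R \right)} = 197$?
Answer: $- \frac{770637}{3952} \approx -195.0$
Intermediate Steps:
$U{\left(x \right)} = x^{2}$
$j{\left(G,I \right)} = G$
$n{\left(X \right)} = \frac{36 + X}{-86 + X}$
$V{\left(r,R \right)} = 195$ ($V{\left(r,R \right)} = -2 + 197 = 195$)
$M{\left(v \right)} = 1296$
$\frac{1}{n{\left(92 \right)} + M{\left(j{\left(U{\left(5 \right)},0 \right)} \right)}} - V{\left(-27,58 \right)} = \frac{1}{\frac{36 + 92}{-86 + 92} + 1296} - 195 = \frac{1}{\frac{1}{6} \cdot 128 + 1296} - 195 = \frac{1}{\frac{64}{3} + 1296} - 195 = \frac{1}{\frac{3952}{3}} - 195 = \frac{3}{3952} - 195 = - \frac{770637}{3952}$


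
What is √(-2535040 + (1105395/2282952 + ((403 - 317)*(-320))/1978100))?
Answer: I*√3590147488180874886278414170/37632561260 ≈ 1592.2*I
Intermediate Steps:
√(-2535040 + (1105395/2282952 + ((403 - 317)*(-320))/1978100)) = √(-2535040 + (1105395*(1/2282952) + (86*(-320))*(1/1978100))) = √(-2535040 + (368465/760984 - 27520*1/1978100)) = √(-2535040 + (368465/760984 - 1376/98905)) = √(-2535040 + 35395916841/75265122520) = √(-190800060797183959/75265122520) = I*√3590147488180874886278414170/37632561260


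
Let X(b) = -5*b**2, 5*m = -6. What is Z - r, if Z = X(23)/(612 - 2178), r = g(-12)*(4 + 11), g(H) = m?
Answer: 30833/1566 ≈ 19.689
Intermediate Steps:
m = -6/5 (m = (1/5)*(-6) = -6/5 ≈ -1.2000)
g(H) = -6/5
r = -18 (r = -6*(4 + 11)/5 = -6/5*15 = -18)
Z = 2645/1566 (Z = (-5*23**2)/(612 - 2178) = -5*529/(-1566) = -2645*(-1/1566) = 2645/1566 ≈ 1.6890)
Z - r = 2645/1566 - 1*(-18) = 2645/1566 + 18 = 30833/1566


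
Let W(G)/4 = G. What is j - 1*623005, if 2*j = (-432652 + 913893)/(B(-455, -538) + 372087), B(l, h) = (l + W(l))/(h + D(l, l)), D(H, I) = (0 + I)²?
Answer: -95732252054374573/153662252188 ≈ -6.2300e+5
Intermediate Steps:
D(H, I) = I²
W(G) = 4*G
B(l, h) = 5*l/(h + l²) (B(l, h) = (l + 4*l)/(h + l²) = (5*l)/(h + l²) = 5*l/(h + l²))
j = 99370010367/153662252188 (j = ((-432652 + 913893)/(5*(-455)/(-538 + (-455)²) + 372087))/2 = (481241/(5*(-455)/(-538 + 207025) + 372087))/2 = (481241/(5*(-455)/206487 + 372087))/2 = (481241/(5*(-455)*(1/206487) + 372087))/2 = (481241/(-2275/206487 + 372087))/2 = (481241/(76831126094/206487))/2 = (481241*(206487/76831126094))/2 = (½)*(99370010367/76831126094) = 99370010367/153662252188 ≈ 0.64668)
j - 1*623005 = 99370010367/153662252188 - 1*623005 = 99370010367/153662252188 - 623005 = -95732252054374573/153662252188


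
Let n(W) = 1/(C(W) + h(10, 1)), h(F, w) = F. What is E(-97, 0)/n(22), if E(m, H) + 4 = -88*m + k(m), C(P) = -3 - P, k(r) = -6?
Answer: -127890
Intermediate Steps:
E(m, H) = -10 - 88*m (E(m, H) = -4 + (-88*m - 6) = -4 + (-6 - 88*m) = -10 - 88*m)
n(W) = 1/(7 - W) (n(W) = 1/((-3 - W) + 10) = 1/(7 - W))
E(-97, 0)/n(22) = (-10 - 88*(-97))/((-1/(-7 + 22))) = (-10 + 8536)/((-1/15)) = 8526/((-1*1/15)) = 8526/(-1/15) = 8526*(-15) = -127890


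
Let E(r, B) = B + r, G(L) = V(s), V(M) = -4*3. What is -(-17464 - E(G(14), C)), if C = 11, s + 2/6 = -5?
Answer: 17463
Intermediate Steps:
s = -16/3 (s = -⅓ - 5 = -16/3 ≈ -5.3333)
V(M) = -12
G(L) = -12
-(-17464 - E(G(14), C)) = -(-17464 - (11 - 12)) = -(-17464 - 1*(-1)) = -(-17464 + 1) = -1*(-17463) = 17463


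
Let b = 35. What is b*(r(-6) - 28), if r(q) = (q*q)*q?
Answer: -8540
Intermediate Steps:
r(q) = q**3 (r(q) = q**2*q = q**3)
b*(r(-6) - 28) = 35*((-6)**3 - 28) = 35*(-216 - 28) = 35*(-244) = -8540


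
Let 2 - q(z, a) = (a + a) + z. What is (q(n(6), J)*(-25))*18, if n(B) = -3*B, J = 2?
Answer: -7200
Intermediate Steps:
q(z, a) = 2 - z - 2*a (q(z, a) = 2 - ((a + a) + z) = 2 - (2*a + z) = 2 - (z + 2*a) = 2 + (-z - 2*a) = 2 - z - 2*a)
(q(n(6), J)*(-25))*18 = ((2 - (-3)*6 - 2*2)*(-25))*18 = ((2 - 1*(-18) - 4)*(-25))*18 = ((2 + 18 - 4)*(-25))*18 = (16*(-25))*18 = -400*18 = -7200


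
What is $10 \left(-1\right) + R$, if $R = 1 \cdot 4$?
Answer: $-6$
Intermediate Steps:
$R = 4$
$10 \left(-1\right) + R = 10 \left(-1\right) + 4 = -10 + 4 = -6$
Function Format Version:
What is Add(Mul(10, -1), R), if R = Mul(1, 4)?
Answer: -6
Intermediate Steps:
R = 4
Add(Mul(10, -1), R) = Add(Mul(10, -1), 4) = Add(-10, 4) = -6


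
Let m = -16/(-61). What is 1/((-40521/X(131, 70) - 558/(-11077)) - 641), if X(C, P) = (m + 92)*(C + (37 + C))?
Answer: -477950396/307044176435 ≈ -0.0015566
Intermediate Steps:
m = 16/61 (m = -16*(-1/61) = 16/61 ≈ 0.26230)
X(C, P) = 208236/61 + 11256*C/61 (X(C, P) = (16/61 + 92)*(C + (37 + C)) = 5628*(37 + 2*C)/61 = 208236/61 + 11256*C/61)
1/((-40521/X(131, 70) - 558/(-11077)) - 641) = 1/((-40521/(208236/61 + (11256/61)*131) - 558/(-11077)) - 641) = 1/((-40521/(208236/61 + 1474536/61) - 558*(-1/11077)) - 641) = 1/((-40521/1682772/61 + 558/11077) - 641) = 1/((-40521*61/1682772 + 558/11077) - 641) = 1/((-63379/43148 + 558/11077) - 641) = 1/(-677972599/477950396 - 641) = 1/(-307044176435/477950396) = -477950396/307044176435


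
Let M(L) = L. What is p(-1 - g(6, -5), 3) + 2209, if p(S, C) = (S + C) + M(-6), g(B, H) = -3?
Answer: 2208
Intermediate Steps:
p(S, C) = -6 + C + S (p(S, C) = (S + C) - 6 = (C + S) - 6 = -6 + C + S)
p(-1 - g(6, -5), 3) + 2209 = (-6 + 3 + (-1 - 1*(-3))) + 2209 = (-6 + 3 + (-1 + 3)) + 2209 = (-6 + 3 + 2) + 2209 = -1 + 2209 = 2208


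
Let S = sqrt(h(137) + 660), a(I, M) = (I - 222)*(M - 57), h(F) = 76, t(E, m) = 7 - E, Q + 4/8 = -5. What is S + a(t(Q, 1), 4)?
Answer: 22207/2 + 4*sqrt(46) ≈ 11131.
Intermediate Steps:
Q = -11/2 (Q = -1/2 - 5 = -11/2 ≈ -5.5000)
a(I, M) = (-222 + I)*(-57 + M)
S = 4*sqrt(46) (S = sqrt(76 + 660) = sqrt(736) = 4*sqrt(46) ≈ 27.129)
S + a(t(Q, 1), 4) = 4*sqrt(46) + (12654 - 222*4 - 57*(7 - 1*(-11/2)) + (7 - 1*(-11/2))*4) = 4*sqrt(46) + (12654 - 888 - 57*(7 + 11/2) + (7 + 11/2)*4) = 4*sqrt(46) + (12654 - 888 - 57*25/2 + (25/2)*4) = 4*sqrt(46) + (12654 - 888 - 1425/2 + 50) = 4*sqrt(46) + 22207/2 = 22207/2 + 4*sqrt(46)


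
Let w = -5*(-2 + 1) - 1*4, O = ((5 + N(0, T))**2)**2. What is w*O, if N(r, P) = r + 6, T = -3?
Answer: 14641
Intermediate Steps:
N(r, P) = 6 + r
O = 14641 (O = ((5 + (6 + 0))**2)**2 = ((5 + 6)**2)**2 = (11**2)**2 = 121**2 = 14641)
w = 1 (w = -5*(-1) - 4 = 5 - 4 = 1)
w*O = 1*14641 = 14641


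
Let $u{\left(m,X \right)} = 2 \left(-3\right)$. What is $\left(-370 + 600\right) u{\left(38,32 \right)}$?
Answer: $-1380$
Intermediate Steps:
$u{\left(m,X \right)} = -6$
$\left(-370 + 600\right) u{\left(38,32 \right)} = \left(-370 + 600\right) \left(-6\right) = 230 \left(-6\right) = -1380$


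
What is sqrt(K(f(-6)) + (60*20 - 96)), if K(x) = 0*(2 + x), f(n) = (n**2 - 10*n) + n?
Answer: 4*sqrt(69) ≈ 33.227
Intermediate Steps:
f(n) = n**2 - 9*n
K(x) = 0
sqrt(K(f(-6)) + (60*20 - 96)) = sqrt(0 + (60*20 - 96)) = sqrt(0 + (1200 - 96)) = sqrt(0 + 1104) = sqrt(1104) = 4*sqrt(69)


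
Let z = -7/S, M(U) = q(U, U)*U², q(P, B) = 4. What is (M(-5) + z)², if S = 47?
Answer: 22024249/2209 ≈ 9970.2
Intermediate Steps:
M(U) = 4*U²
z = -7/47 ≈ -0.14894
(M(-5) + z)² = (4*(-5)² - 7/47)² = (4*25 - 7/47)² = (100 - 7/47)² = (4693/47)² = 22024249/2209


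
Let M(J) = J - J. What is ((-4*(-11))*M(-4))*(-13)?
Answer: 0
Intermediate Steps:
M(J) = 0
((-4*(-11))*M(-4))*(-13) = (-4*(-11)*0)*(-13) = (44*0)*(-13) = 0*(-13) = 0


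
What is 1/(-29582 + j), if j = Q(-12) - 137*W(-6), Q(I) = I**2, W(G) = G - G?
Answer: -1/29438 ≈ -3.3970e-5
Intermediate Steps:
W(G) = 0
j = 144 (j = (-12)**2 - 137*0 = 144 + 0 = 144)
1/(-29582 + j) = 1/(-29582 + 144) = 1/(-29438) = -1/29438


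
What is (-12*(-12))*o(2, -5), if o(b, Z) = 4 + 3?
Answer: 1008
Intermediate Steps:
o(b, Z) = 7
(-12*(-12))*o(2, -5) = -12*(-12)*7 = 144*7 = 1008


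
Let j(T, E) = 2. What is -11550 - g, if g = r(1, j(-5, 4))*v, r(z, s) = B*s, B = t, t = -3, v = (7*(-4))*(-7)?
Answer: -10374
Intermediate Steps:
v = 196 (v = -28*(-7) = 196)
B = -3
r(z, s) = -3*s
g = -1176 (g = -3*2*196 = -6*196 = -1176)
-11550 - g = -11550 - 1*(-1176) = -11550 + 1176 = -10374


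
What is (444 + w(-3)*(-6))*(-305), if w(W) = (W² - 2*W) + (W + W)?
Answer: -118950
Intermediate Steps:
w(W) = W² (w(W) = (W² - 2*W) + 2*W = W²)
(444 + w(-3)*(-6))*(-305) = (444 + (-3)²*(-6))*(-305) = (444 + 9*(-6))*(-305) = (444 - 54)*(-305) = 390*(-305) = -118950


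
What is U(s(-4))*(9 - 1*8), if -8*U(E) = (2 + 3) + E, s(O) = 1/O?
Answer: -19/32 ≈ -0.59375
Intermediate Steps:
U(E) = -5/8 - E/8 (U(E) = -((2 + 3) + E)/8 = -(5 + E)/8 = -5/8 - E/8)
U(s(-4))*(9 - 1*8) = (-5/8 - ⅛/(-4))*(9 - 1*8) = (-5/8 - ⅛*(-¼))*(9 - 8) = (-5/8 + 1/32)*1 = -19/32*1 = -19/32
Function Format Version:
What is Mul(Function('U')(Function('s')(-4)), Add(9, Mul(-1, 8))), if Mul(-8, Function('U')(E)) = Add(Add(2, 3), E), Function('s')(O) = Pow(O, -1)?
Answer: Rational(-19, 32) ≈ -0.59375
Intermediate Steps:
Function('U')(E) = Add(Rational(-5, 8), Mul(Rational(-1, 8), E)) (Function('U')(E) = Mul(Rational(-1, 8), Add(Add(2, 3), E)) = Mul(Rational(-1, 8), Add(5, E)) = Add(Rational(-5, 8), Mul(Rational(-1, 8), E)))
Mul(Function('U')(Function('s')(-4)), Add(9, Mul(-1, 8))) = Mul(Add(Rational(-5, 8), Mul(Rational(-1, 8), Pow(-4, -1))), Add(9, Mul(-1, 8))) = Mul(Add(Rational(-5, 8), Mul(Rational(-1, 8), Rational(-1, 4))), Add(9, -8)) = Mul(Add(Rational(-5, 8), Rational(1, 32)), 1) = Mul(Rational(-19, 32), 1) = Rational(-19, 32)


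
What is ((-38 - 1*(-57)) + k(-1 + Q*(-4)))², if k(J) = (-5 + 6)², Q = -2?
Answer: 400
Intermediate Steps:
k(J) = 1 (k(J) = 1² = 1)
((-38 - 1*(-57)) + k(-1 + Q*(-4)))² = ((-38 - 1*(-57)) + 1)² = ((-38 + 57) + 1)² = (19 + 1)² = 20² = 400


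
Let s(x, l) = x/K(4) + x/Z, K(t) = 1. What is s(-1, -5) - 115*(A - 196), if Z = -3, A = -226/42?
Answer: 162107/7 ≈ 23158.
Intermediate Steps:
A = -113/21 (A = -226*1/42 = -113/21 ≈ -5.3810)
s(x, l) = 2*x/3 (s(x, l) = x/1 + x/(-3) = x*1 + x*(-1/3) = x - x/3 = 2*x/3)
s(-1, -5) - 115*(A - 196) = (2/3)*(-1) - 115*(-113/21 - 196) = -2/3 - 115*(-4229/21) = -2/3 + 486335/21 = 162107/7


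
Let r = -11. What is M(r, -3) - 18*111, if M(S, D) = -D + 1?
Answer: -1994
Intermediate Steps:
M(S, D) = 1 - D
M(r, -3) - 18*111 = (1 - 1*(-3)) - 18*111 = (1 + 3) - 1998 = 4 - 1998 = -1994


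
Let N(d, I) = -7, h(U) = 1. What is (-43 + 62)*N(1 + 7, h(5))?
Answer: -133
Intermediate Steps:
(-43 + 62)*N(1 + 7, h(5)) = (-43 + 62)*(-7) = 19*(-7) = -133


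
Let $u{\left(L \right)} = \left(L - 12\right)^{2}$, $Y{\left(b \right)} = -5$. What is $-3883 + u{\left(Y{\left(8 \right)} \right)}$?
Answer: $-3594$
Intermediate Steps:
$u{\left(L \right)} = \left(-12 + L\right)^{2}$ ($u{\left(L \right)} = \left(L - 12\right)^{2} = \left(-12 + L\right)^{2}$)
$-3883 + u{\left(Y{\left(8 \right)} \right)} = -3883 + \left(-12 - 5\right)^{2} = -3883 + \left(-17\right)^{2} = -3883 + 289 = -3594$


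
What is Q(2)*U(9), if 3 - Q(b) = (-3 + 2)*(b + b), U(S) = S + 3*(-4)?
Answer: -21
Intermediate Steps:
U(S) = -12 + S (U(S) = S - 12 = -12 + S)
Q(b) = 3 + 2*b (Q(b) = 3 - (-3 + 2)*(b + b) = 3 - (-1)*2*b = 3 - (-2)*b = 3 + 2*b)
Q(2)*U(9) = (3 + 2*2)*(-12 + 9) = (3 + 4)*(-3) = 7*(-3) = -21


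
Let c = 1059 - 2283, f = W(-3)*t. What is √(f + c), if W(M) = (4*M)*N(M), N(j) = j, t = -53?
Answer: 6*I*√87 ≈ 55.964*I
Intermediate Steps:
W(M) = 4*M² (W(M) = (4*M)*M = 4*M²)
f = -1908 (f = (4*(-3)²)*(-53) = (4*9)*(-53) = 36*(-53) = -1908)
c = -1224
√(f + c) = √(-1908 - 1224) = √(-3132) = 6*I*√87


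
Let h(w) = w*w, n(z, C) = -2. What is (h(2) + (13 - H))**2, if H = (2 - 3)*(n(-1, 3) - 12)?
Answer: 9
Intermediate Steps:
h(w) = w**2
H = 14 (H = (2 - 3)*(-2 - 12) = -1*(-14) = 14)
(h(2) + (13 - H))**2 = (2**2 + (13 - 1*14))**2 = (4 + (13 - 14))**2 = (4 - 1)**2 = 3**2 = 9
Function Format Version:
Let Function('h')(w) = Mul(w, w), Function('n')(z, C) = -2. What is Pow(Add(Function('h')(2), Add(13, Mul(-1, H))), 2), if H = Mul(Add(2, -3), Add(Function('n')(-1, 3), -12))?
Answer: 9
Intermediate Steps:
Function('h')(w) = Pow(w, 2)
H = 14 (H = Mul(Add(2, -3), Add(-2, -12)) = Mul(-1, -14) = 14)
Pow(Add(Function('h')(2), Add(13, Mul(-1, H))), 2) = Pow(Add(Pow(2, 2), Add(13, Mul(-1, 14))), 2) = Pow(Add(4, Add(13, -14)), 2) = Pow(Add(4, -1), 2) = Pow(3, 2) = 9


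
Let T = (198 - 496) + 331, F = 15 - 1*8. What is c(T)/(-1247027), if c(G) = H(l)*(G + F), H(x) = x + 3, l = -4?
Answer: 40/1247027 ≈ 3.2076e-5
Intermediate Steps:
F = 7 (F = 15 - 8 = 7)
H(x) = 3 + x
T = 33 (T = -298 + 331 = 33)
c(G) = -7 - G (c(G) = (3 - 4)*(G + 7) = -(7 + G) = -7 - G)
c(T)/(-1247027) = (-7 - 1*33)/(-1247027) = (-7 - 33)*(-1/1247027) = -40*(-1/1247027) = 40/1247027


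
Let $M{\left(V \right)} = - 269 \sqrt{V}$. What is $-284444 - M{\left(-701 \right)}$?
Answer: $-284444 + 269 i \sqrt{701} \approx -2.8444 \cdot 10^{5} + 7122.2 i$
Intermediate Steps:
$-284444 - M{\left(-701 \right)} = -284444 - - 269 \sqrt{-701} = -284444 - - 269 i \sqrt{701} = -284444 + 269 i \sqrt{701}$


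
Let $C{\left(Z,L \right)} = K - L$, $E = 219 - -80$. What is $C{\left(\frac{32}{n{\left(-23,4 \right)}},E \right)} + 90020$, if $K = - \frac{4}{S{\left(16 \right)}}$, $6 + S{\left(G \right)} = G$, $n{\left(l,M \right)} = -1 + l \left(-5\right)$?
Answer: $\frac{448603}{5} \approx 89721.0$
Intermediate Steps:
$n{\left(l,M \right)} = -1 - 5 l$
$S{\left(G \right)} = -6 + G$
$K = - \frac{2}{5}$ ($K = - \frac{4}{-6 + 16} = - \frac{4}{10} = \left(-4\right) \frac{1}{10} = - \frac{2}{5} \approx -0.4$)
$E = 299$ ($E = 219 + 80 = 299$)
$C{\left(Z,L \right)} = - \frac{2}{5} - L$
$C{\left(\frac{32}{n{\left(-23,4 \right)}},E \right)} + 90020 = \left(- \frac{2}{5} - 299\right) + 90020 = - \frac{1497}{5} + 90020 = \frac{448603}{5}$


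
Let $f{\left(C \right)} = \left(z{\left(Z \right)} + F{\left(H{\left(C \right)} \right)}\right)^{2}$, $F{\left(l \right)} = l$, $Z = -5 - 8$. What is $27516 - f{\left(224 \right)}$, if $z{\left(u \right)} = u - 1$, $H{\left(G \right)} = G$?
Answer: $-16584$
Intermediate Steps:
$Z = -13$ ($Z = -5 - 8 = -13$)
$z{\left(u \right)} = -1 + u$
$f{\left(C \right)} = \left(-14 + C\right)^{2}$ ($f{\left(C \right)} = \left(\left(-1 - 13\right) + C\right)^{2} = \left(-14 + C\right)^{2}$)
$27516 - f{\left(224 \right)} = 27516 - \left(-14 + 224\right)^{2} = 27516 - 210^{2} = 27516 - 44100 = -16584$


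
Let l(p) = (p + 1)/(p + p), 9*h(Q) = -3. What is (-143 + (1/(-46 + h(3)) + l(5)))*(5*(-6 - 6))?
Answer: 1187796/139 ≈ 8545.3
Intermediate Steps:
h(Q) = -⅓ (h(Q) = (⅑)*(-3) = -⅓)
l(p) = (1 + p)/(2*p) (l(p) = (1 + p)/((2*p)) = (1 + p)*(1/(2*p)) = (1 + p)/(2*p))
(-143 + (1/(-46 + h(3)) + l(5)))*(5*(-6 - 6)) = (-143 + (1/(-46 - ⅓) + (½)*(1 + 5)/5))*(5*(-6 - 6)) = (-143 + (1/(-139/3) + (½)*(⅕)*6))*(5*(-12)) = (-143 + (-3/139 + ⅗))*(-60) = (-143 + 402/695)*(-60) = -98983/695*(-60) = 1187796/139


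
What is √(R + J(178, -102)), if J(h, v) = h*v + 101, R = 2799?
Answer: 2*I*√3814 ≈ 123.52*I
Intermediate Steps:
J(h, v) = 101 + h*v
√(R + J(178, -102)) = √(2799 + (101 + 178*(-102))) = √(2799 + (101 - 18156)) = √(2799 - 18055) = √(-15256) = 2*I*√3814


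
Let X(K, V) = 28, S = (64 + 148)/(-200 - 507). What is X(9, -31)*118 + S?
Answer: 2335716/707 ≈ 3303.7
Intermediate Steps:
S = -212/707 (S = 212/(-707) = 212*(-1/707) = -212/707 ≈ -0.29986)
X(9, -31)*118 + S = 28*118 - 212/707 = 3304 - 212/707 = 2335716/707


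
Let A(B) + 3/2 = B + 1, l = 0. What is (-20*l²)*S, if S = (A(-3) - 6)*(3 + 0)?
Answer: 0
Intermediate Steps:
A(B) = -½ + B (A(B) = -3/2 + (B + 1) = -3/2 + (1 + B) = -½ + B)
S = -57/2 (S = ((-½ - 3) - 6)*(3 + 0) = (-7/2 - 6)*3 = -19/2*3 = -57/2 ≈ -28.500)
(-20*l²)*S = -20*0²*(-57/2) = -20*0*(-57/2) = 0*(-57/2) = 0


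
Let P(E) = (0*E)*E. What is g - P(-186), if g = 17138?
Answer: 17138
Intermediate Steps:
P(E) = 0 (P(E) = 0*E = 0)
g - P(-186) = 17138 - 1*0 = 17138 + 0 = 17138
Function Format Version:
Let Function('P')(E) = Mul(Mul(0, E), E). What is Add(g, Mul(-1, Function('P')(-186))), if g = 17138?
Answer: 17138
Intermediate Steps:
Function('P')(E) = 0 (Function('P')(E) = Mul(0, E) = 0)
Add(g, Mul(-1, Function('P')(-186))) = Add(17138, Mul(-1, 0)) = Add(17138, 0) = 17138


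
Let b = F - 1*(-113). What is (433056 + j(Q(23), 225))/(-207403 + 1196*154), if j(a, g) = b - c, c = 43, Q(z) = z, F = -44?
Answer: -433082/23219 ≈ -18.652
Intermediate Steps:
b = 69 (b = -44 - 1*(-113) = -44 + 113 = 69)
j(a, g) = 26 (j(a, g) = 69 - 1*43 = 69 - 43 = 26)
(433056 + j(Q(23), 225))/(-207403 + 1196*154) = (433056 + 26)/(-207403 + 1196*154) = 433082/(-207403 + 184184) = 433082/(-23219) = 433082*(-1/23219) = -433082/23219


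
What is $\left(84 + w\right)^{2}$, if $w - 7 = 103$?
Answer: $37636$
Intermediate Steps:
$w = 110$ ($w = 7 + 103 = 110$)
$\left(84 + w\right)^{2} = \left(84 + 110\right)^{2} = 194^{2} = 37636$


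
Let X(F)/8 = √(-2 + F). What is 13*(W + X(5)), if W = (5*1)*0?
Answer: 104*√3 ≈ 180.13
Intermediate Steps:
X(F) = 8*√(-2 + F)
W = 0 (W = 5*0 = 0)
13*(W + X(5)) = 13*(0 + 8*√(-2 + 5)) = 13*(0 + 8*√3) = 13*(8*√3) = 104*√3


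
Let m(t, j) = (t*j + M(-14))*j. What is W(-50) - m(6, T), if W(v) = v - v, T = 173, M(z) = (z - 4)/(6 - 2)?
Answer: -357591/2 ≈ -1.7880e+5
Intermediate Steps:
M(z) = -1 + z/4 (M(z) = (-4 + z)/4 = (-4 + z)*(¼) = -1 + z/4)
m(t, j) = j*(-9/2 + j*t) (m(t, j) = (t*j + (-1 + (¼)*(-14)))*j = (j*t + (-1 - 7/2))*j = (j*t - 9/2)*j = (-9/2 + j*t)*j = j*(-9/2 + j*t))
W(v) = 0
W(-50) - m(6, T) = 0 - 173*(-9 + 2*173*6)/2 = 0 - 173*(-9 + 2076)/2 = 0 - 173*2067/2 = 0 - 1*357591/2 = 0 - 357591/2 = -357591/2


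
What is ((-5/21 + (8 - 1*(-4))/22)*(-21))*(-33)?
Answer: 213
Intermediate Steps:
((-5/21 + (8 - 1*(-4))/22)*(-21))*(-33) = ((-5*1/21 + (8 + 4)*(1/22))*(-21))*(-33) = ((-5/21 + 12*(1/22))*(-21))*(-33) = ((-5/21 + 6/11)*(-21))*(-33) = ((71/231)*(-21))*(-33) = -71/11*(-33) = 213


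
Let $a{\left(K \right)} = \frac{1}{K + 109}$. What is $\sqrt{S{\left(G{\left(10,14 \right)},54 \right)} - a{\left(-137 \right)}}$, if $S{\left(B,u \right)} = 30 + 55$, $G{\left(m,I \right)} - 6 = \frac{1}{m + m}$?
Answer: $\frac{\sqrt{16667}}{14} \approx 9.2215$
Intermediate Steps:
$G{\left(m,I \right)} = 6 + \frac{1}{2 m}$ ($G{\left(m,I \right)} = 6 + \frac{1}{m + m} = 6 + \frac{1}{2 m}$)
$a{\left(K \right)} = \frac{1}{109 + K}$
$S{\left(B,u \right)} = 85$
$\sqrt{S{\left(G{\left(10,14 \right)},54 \right)} - a{\left(-137 \right)}} = \sqrt{85 - \frac{1}{109 - 137}} = \sqrt{85 - \frac{1}{-28}} = \sqrt{85 - - \frac{1}{28}} = \sqrt{85 + \frac{1}{28}} = \sqrt{\frac{2381}{28}} = \frac{\sqrt{16667}}{14}$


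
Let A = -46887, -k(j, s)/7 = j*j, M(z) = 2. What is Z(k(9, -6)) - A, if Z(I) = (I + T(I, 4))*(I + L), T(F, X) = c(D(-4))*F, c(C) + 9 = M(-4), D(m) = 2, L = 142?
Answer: -1398963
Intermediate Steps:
c(C) = -7 (c(C) = -9 + 2 = -7)
k(j, s) = -7*j² (k(j, s) = -7*j*j = -7*j²)
T(F, X) = -7*F
Z(I) = -6*I*(142 + I) (Z(I) = (I - 7*I)*(I + 142) = (-6*I)*(142 + I) = -6*I*(142 + I))
Z(k(9, -6)) - A = 6*(-7*9²)*(-142 - (-7)*9²) - 1*(-46887) = 6*(-7*81)*(-142 - (-7)*81) + 46887 = 6*(-567)*(-142 - 1*(-567)) + 46887 = 6*(-567)*(-142 + 567) + 46887 = 6*(-567)*425 + 46887 = -1445850 + 46887 = -1398963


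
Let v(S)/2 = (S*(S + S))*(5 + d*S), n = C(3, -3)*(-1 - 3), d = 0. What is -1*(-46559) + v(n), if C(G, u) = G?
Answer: 49439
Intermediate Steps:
n = -12 (n = 3*(-1 - 3) = 3*(-4) = -12)
v(S) = 20*S² (v(S) = 2*((S*(S + S))*(5 + 0*S)) = 2*((S*(2*S))*(5 + 0)) = 2*((2*S²)*5) = 2*(10*S²) = 20*S²)
-1*(-46559) + v(n) = -1*(-46559) + 20*(-12)² = 46559 + 20*144 = 46559 + 2880 = 49439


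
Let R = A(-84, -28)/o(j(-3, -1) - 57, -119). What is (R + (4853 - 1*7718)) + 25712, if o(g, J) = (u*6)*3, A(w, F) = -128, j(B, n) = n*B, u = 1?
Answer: 205559/9 ≈ 22840.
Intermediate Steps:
j(B, n) = B*n
o(g, J) = 18 (o(g, J) = (1*6)*3 = 6*3 = 18)
R = -64/9 (R = -128/18 = -128*1/18 = -64/9 ≈ -7.1111)
(R + (4853 - 1*7718)) + 25712 = (-64/9 + (4853 - 1*7718)) + 25712 = (-64/9 + (4853 - 7718)) + 25712 = (-64/9 - 2865) + 25712 = -25849/9 + 25712 = 205559/9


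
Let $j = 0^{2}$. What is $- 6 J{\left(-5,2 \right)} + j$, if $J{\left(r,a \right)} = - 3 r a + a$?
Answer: $-192$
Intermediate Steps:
$j = 0$
$J{\left(r,a \right)} = a - 3 a r$ ($J{\left(r,a \right)} = - 3 a r + a = a - 3 a r$)
$- 6 J{\left(-5,2 \right)} + j = - 6 \cdot 2 \left(1 - -15\right) + 0 = - 6 \cdot 2 \left(1 + 15\right) + 0 = - 6 \cdot 2 \cdot 16 + 0 = \left(-6\right) 32 + 0 = -192 + 0 = -192$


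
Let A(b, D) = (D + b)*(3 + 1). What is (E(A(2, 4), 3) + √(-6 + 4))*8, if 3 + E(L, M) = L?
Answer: 168 + 8*I*√2 ≈ 168.0 + 11.314*I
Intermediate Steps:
A(b, D) = 4*D + 4*b (A(b, D) = (D + b)*4 = 4*D + 4*b)
E(L, M) = -3 + L
(E(A(2, 4), 3) + √(-6 + 4))*8 = ((-3 + (4*4 + 4*2)) + √(-6 + 4))*8 = ((-3 + (16 + 8)) + √(-2))*8 = ((-3 + 24) + I*√2)*8 = (21 + I*√2)*8 = 168 + 8*I*√2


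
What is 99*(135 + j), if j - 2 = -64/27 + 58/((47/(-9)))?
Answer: 1724261/141 ≈ 12229.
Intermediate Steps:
j = -14564/1269 (j = 2 + (-64/27 + 58/((47/(-9)))) = 2 + (-64*1/27 + 58/((47*(-1/9)))) = 2 + (-64/27 + 58/(-47/9)) = 2 + (-64/27 + 58*(-9/47)) = 2 + (-64/27 - 522/47) = 2 - 17102/1269 = -14564/1269 ≈ -11.477)
99*(135 + j) = 99*(135 - 14564/1269) = 99*(156751/1269) = 1724261/141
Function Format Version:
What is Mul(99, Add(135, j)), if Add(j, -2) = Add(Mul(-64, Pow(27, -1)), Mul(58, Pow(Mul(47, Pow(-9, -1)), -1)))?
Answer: Rational(1724261, 141) ≈ 12229.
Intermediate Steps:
j = Rational(-14564, 1269) (j = Add(2, Add(Mul(-64, Pow(27, -1)), Mul(58, Pow(Mul(47, Pow(-9, -1)), -1)))) = Add(2, Add(Mul(-64, Rational(1, 27)), Mul(58, Pow(Mul(47, Rational(-1, 9)), -1)))) = Add(2, Add(Rational(-64, 27), Mul(58, Pow(Rational(-47, 9), -1)))) = Add(2, Add(Rational(-64, 27), Mul(58, Rational(-9, 47)))) = Add(2, Add(Rational(-64, 27), Rational(-522, 47))) = Add(2, Rational(-17102, 1269)) = Rational(-14564, 1269) ≈ -11.477)
Mul(99, Add(135, j)) = Mul(99, Add(135, Rational(-14564, 1269))) = Mul(99, Rational(156751, 1269)) = Rational(1724261, 141)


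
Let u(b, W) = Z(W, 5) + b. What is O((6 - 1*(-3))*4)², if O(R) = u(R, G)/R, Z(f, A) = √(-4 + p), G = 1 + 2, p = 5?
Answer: 1369/1296 ≈ 1.0563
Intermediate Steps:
G = 3
Z(f, A) = 1 (Z(f, A) = √(-4 + 5) = √1 = 1)
u(b, W) = 1 + b
O(R) = (1 + R)/R
O((6 - 1*(-3))*4)² = ((1 + (6 - 1*(-3))*4)/(((6 - 1*(-3))*4)))² = ((1 + (6 + 3)*4)/(((6 + 3)*4)))² = ((1 + 9*4)/((9*4)))² = ((1 + 36)/36)² = ((1/36)*37)² = (37/36)² = 1369/1296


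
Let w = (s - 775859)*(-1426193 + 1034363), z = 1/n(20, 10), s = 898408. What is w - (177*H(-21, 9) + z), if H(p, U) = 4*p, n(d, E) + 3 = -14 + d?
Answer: -144055079407/3 ≈ -4.8018e+10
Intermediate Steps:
n(d, E) = -17 + d (n(d, E) = -3 + (-14 + d) = -17 + d)
z = 1/3 (z = 1/(-17 + 20) = 1/3 ≈ 0.33333)
w = -48018374670 (w = (898408 - 775859)*(-1426193 + 1034363) = 122549*(-391830) = -48018374670)
w - (177*H(-21, 9) + z) = -48018374670 - (177*(4*(-21)) + 1/3) = -48018374670 - (177*(-84) + 1/3) = -48018374670 - (-14868 + 1/3) = -48018374670 - 1*(-44603/3) = -48018374670 + 44603/3 = -144055079407/3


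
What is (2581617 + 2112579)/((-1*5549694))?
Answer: -782366/924949 ≈ -0.84585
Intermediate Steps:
(2581617 + 2112579)/((-1*5549694)) = 4694196/(-5549694) = 4694196*(-1/5549694) = -782366/924949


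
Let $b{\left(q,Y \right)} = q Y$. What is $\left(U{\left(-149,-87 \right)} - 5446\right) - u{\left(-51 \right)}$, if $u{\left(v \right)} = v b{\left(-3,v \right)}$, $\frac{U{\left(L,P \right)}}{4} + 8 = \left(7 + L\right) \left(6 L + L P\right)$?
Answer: $-6852867$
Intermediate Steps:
$b{\left(q,Y \right)} = Y q$
$U{\left(L,P \right)} = -32 + 4 \left(7 + L\right) \left(6 L + L P\right)$
$u{\left(v \right)} = - 3 v^{2}$ ($u{\left(v \right)} = v v \left(-3\right) = v \left(- 3 v\right) = - 3 v^{2}$)
$\left(U{\left(-149,-87 \right)} - 5446\right) - u{\left(-51 \right)} = \left(\left(-32 + 24 \left(-149\right)^{2} + 168 \left(-149\right) + 4 \left(-87\right) \left(-149\right)^{2} + 28 \left(-149\right) \left(-87\right)\right) - 5446\right) - - 3 \left(-51\right)^{2} = \left(\left(-32 + 24 \cdot 22201 - 25032 + 4 \left(-87\right) 22201 + 362964\right) - 5446\right) - \left(-3\right) 2601 = \left(\left(-32 + 532824 - 25032 - 7725948 + 362964\right) - 5446\right) - -7803 = \left(-6855224 - 5446\right) + 7803 = -6860670 + 7803 = -6852867$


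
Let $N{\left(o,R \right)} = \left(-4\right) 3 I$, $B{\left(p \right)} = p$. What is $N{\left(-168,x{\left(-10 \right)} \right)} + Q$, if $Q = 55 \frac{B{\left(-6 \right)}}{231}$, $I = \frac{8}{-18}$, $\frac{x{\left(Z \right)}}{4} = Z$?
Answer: $\frac{82}{21} \approx 3.9048$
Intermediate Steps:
$x{\left(Z \right)} = 4 Z$
$I = - \frac{4}{9}$ ($I = 8 \left(- \frac{1}{18}\right) = - \frac{4}{9} \approx -0.44444$)
$N{\left(o,R \right)} = \frac{16}{3}$ ($N{\left(o,R \right)} = \left(-4\right) 3 \left(- \frac{4}{9}\right) = \left(-12\right) \left(- \frac{4}{9}\right) = \frac{16}{3}$)
$Q = - \frac{10}{7}$ ($Q = 55 \left(- \frac{6}{231}\right) = 55 \left(\left(-6\right) \frac{1}{231}\right) = 55 \left(- \frac{2}{77}\right) = - \frac{10}{7} \approx -1.4286$)
$N{\left(-168,x{\left(-10 \right)} \right)} + Q = \frac{16}{3} - \frac{10}{7} = \frac{82}{21}$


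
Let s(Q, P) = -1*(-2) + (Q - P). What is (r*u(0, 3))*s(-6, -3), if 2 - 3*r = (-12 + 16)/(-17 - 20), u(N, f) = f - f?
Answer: 0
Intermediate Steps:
u(N, f) = 0
r = 26/37 (r = ⅔ - (-12 + 16)/(3*(-17 - 20)) = ⅔ - 4/(3*(-37)) = ⅔ - 4*(-1)/(3*37) = ⅔ - ⅓*(-4/37) = ⅔ + 4/111 = 26/37 ≈ 0.70270)
s(Q, P) = 2 + Q - P (s(Q, P) = 2 + (Q - P) = 2 + Q - P)
(r*u(0, 3))*s(-6, -3) = ((26/37)*0)*(2 - 6 - 1*(-3)) = 0*(2 - 6 + 3) = 0*(-1) = 0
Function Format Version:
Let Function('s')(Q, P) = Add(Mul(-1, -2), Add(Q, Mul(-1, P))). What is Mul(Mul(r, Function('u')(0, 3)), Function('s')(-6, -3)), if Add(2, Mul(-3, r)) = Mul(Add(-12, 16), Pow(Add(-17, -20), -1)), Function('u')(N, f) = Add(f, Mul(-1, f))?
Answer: 0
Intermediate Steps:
Function('u')(N, f) = 0
r = Rational(26, 37) (r = Add(Rational(2, 3), Mul(Rational(-1, 3), Mul(Add(-12, 16), Pow(Add(-17, -20), -1)))) = Add(Rational(2, 3), Mul(Rational(-1, 3), Mul(4, Pow(-37, -1)))) = Add(Rational(2, 3), Mul(Rational(-1, 3), Mul(4, Rational(-1, 37)))) = Add(Rational(2, 3), Mul(Rational(-1, 3), Rational(-4, 37))) = Add(Rational(2, 3), Rational(4, 111)) = Rational(26, 37) ≈ 0.70270)
Function('s')(Q, P) = Add(2, Q, Mul(-1, P)) (Function('s')(Q, P) = Add(2, Add(Q, Mul(-1, P))) = Add(2, Q, Mul(-1, P)))
Mul(Mul(r, Function('u')(0, 3)), Function('s')(-6, -3)) = Mul(Mul(Rational(26, 37), 0), Add(2, -6, Mul(-1, -3))) = Mul(0, Add(2, -6, 3)) = Mul(0, -1) = 0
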